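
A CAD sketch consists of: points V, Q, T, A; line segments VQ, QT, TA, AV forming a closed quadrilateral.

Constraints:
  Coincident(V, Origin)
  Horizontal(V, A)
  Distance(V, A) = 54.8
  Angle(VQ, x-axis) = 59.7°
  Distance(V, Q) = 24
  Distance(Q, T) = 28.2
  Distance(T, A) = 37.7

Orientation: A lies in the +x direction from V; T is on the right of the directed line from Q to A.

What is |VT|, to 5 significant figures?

19.037

V is at the origin; V and A share the same y with |VA| = 54.8 and A in +x, so A = (54.8, 0). VQ runs at 59.7° with |VQ| = 24.0, so Q = (12.109, 20.721). T is determined by |QT| = 28.2 and |TA| = 37.7 together: it lies at the intersection of circle(Q, 28.2) and circle(A, 37.7). With |QA| = 47.455, the foot of the radical line on QA is 17.131 from Q and the perpendicular offset is √(28.2² − 17.131²) = 22.400. Taking the right-of-QA solution: T = (17.739, -6.9108).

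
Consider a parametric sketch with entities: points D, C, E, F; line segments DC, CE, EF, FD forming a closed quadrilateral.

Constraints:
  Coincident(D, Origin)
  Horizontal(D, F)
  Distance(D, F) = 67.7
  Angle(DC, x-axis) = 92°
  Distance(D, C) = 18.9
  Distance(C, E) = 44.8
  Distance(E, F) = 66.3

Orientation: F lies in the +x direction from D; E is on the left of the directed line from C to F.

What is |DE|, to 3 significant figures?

60.2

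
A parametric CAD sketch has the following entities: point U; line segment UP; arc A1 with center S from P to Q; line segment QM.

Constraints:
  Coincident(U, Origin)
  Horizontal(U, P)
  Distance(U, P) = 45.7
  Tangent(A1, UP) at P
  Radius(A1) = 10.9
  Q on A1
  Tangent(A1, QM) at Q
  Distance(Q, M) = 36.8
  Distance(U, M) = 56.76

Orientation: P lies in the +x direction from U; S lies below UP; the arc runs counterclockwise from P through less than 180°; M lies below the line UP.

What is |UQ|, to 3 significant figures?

36.3

Checks: |SQ| = 10.90 ✓; ∠(SQ, QM) = 90.00° ✓; |QM| = 36.80 ✓; |UM| = 56.76 ✓.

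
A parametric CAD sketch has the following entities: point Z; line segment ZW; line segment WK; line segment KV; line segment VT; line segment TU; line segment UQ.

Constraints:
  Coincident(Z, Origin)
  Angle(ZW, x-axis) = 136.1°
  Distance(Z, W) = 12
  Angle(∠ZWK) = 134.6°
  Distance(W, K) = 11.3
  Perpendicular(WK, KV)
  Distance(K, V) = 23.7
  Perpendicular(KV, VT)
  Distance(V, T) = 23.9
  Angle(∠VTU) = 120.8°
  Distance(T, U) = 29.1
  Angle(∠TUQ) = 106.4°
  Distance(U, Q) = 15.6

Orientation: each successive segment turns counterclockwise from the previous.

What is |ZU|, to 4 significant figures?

21.46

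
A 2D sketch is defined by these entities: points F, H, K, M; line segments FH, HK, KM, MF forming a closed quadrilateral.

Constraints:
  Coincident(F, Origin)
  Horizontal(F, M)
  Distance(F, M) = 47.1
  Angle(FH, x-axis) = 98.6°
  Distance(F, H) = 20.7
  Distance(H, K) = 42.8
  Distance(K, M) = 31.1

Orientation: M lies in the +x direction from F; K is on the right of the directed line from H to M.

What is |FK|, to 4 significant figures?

25.40

Checks: |HK| = 42.80 ✓; |KM| = 31.10 ✓.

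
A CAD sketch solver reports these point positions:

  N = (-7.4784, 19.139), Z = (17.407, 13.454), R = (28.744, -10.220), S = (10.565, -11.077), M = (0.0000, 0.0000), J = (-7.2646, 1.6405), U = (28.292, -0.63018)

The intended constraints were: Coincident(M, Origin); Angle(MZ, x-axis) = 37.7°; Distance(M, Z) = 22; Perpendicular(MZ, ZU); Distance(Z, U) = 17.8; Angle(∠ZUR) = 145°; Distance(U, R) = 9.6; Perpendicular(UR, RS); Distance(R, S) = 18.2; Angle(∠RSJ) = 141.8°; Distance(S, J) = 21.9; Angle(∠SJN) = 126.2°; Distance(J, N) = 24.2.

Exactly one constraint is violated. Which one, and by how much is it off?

Distance(J, N) = 24.2 — off by 6.70.

M = (0.00, 0.00) ✓; MZ at 37.70° ✓; |MZ| = 22.00 ✓; ∠(MZ, ZU) = 90.00° ✓; |ZU| = 17.80 ✓; ∠ZUR = 145.0° ✓; |UR| = 9.600 ✓; ∠(UR, RS) = 90.00° ✓; |RS| = 18.20 ✓; ∠RSJ = 141.8° ✓; |SJ| = 21.90 ✓; ∠SJN = 126.2° ✓; |JN| = 17.50 ✗.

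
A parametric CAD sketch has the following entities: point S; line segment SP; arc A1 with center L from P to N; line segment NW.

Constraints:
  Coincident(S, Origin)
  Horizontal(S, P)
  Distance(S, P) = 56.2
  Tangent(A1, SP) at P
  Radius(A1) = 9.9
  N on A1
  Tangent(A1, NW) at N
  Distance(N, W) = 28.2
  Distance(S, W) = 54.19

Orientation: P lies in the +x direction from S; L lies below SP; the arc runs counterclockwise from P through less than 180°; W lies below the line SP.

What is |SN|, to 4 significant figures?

47.17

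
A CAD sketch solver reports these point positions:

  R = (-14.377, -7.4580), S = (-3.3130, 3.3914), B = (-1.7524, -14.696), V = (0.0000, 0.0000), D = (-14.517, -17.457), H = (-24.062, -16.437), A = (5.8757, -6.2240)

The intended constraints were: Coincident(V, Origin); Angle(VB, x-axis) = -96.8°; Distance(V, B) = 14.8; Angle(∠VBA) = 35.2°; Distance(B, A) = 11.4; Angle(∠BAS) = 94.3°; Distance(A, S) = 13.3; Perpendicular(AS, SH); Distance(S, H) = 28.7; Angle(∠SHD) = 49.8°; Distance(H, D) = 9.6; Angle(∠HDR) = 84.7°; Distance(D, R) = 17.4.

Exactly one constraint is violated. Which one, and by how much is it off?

Distance(D, R) = 17.4 — off by 7.40.

V = (0.00, 0.00) ✓; VB at -96.80° ✓; |VB| = 14.80 ✓; ∠VBA = 35.20° ✓; |BA| = 11.40 ✓; ∠BAS = 94.30° ✓; |AS| = 13.30 ✓; ∠(AS, SH) = 90.00° ✓; |SH| = 28.70 ✓; ∠SHD = 49.80° ✓; |HD| = 9.599 ✓; ∠HDR = 84.70° ✓; |DR| = 10.00 ✗.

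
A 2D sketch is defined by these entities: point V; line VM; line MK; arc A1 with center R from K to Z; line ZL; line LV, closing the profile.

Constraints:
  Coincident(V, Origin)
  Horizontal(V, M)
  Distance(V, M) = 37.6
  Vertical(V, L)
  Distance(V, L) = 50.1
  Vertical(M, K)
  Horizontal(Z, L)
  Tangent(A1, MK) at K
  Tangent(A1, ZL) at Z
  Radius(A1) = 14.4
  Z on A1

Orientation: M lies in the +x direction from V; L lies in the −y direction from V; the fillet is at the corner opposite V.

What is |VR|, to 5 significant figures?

42.576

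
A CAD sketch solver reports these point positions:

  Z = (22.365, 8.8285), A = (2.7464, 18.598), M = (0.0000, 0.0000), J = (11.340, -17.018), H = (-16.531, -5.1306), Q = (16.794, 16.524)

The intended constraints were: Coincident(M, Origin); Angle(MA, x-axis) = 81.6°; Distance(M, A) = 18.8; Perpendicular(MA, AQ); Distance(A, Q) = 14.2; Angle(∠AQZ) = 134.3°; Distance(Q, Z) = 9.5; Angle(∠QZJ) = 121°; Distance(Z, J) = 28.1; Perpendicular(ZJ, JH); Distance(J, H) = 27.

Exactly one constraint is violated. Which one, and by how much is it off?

Distance(J, H) = 27 — off by 3.30.

M = (0.00, 0.00) ✓; MA at 81.60° ✓; |MA| = 18.80 ✓; ∠(MA, AQ) = 90.00° ✓; |AQ| = 14.20 ✓; ∠AQZ = 134.3° ✓; |QZ| = 9.500 ✓; ∠QZJ = 121.0° ✓; |ZJ| = 28.10 ✓; ∠(ZJ, JH) = 90.00° ✓; |JH| = 30.30 ✗.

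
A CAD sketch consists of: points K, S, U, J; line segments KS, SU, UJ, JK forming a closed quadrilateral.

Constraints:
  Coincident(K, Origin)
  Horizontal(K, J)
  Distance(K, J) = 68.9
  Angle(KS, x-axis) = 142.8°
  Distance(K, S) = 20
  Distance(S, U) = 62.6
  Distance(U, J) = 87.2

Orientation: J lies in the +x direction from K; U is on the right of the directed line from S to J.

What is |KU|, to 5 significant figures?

49.279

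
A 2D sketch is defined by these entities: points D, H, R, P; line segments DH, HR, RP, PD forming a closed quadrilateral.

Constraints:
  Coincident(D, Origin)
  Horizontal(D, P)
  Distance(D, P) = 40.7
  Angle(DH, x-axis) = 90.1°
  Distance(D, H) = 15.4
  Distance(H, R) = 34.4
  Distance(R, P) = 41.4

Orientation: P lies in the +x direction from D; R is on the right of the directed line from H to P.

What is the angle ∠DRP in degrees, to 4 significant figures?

74.47°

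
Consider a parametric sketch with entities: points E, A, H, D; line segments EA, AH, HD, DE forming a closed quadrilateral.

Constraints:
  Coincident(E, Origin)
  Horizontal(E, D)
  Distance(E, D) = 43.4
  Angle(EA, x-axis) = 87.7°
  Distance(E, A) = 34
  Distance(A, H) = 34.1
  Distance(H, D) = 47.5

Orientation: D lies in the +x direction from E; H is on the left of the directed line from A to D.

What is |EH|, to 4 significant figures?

56.99

Checks: E.y = 0.00, D.y = 0.00 ✓; |AH| = 34.10 ✓; |HD| = 47.50 ✓.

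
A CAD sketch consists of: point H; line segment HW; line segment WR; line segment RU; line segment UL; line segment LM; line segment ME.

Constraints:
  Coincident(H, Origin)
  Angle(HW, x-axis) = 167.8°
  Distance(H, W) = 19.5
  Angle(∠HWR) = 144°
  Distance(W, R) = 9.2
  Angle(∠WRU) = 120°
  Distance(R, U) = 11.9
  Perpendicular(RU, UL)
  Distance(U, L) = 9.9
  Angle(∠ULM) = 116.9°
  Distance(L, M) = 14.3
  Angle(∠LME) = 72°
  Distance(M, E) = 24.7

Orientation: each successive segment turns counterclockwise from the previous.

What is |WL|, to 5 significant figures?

16.613

H is at the origin; HW runs at 167.8° with length 19.5, so W = (-19.060, 4.1208). ∠HWR = 144.0° gives WR at -156.20° from the x-axis; with |WR| = 9.2, R = (-27.477, 0.40822). ∠WRU = 120.0° gives RU at -96.200° from the x-axis; with |RU| = 11.9, U = (-28.762, -11.422). RU is perpendicular to UL, so UL runs at -6.2000°; with |UL| = 9.9, L = (-18.920, -12.491). Then |WL| = |L − W| = 16.613.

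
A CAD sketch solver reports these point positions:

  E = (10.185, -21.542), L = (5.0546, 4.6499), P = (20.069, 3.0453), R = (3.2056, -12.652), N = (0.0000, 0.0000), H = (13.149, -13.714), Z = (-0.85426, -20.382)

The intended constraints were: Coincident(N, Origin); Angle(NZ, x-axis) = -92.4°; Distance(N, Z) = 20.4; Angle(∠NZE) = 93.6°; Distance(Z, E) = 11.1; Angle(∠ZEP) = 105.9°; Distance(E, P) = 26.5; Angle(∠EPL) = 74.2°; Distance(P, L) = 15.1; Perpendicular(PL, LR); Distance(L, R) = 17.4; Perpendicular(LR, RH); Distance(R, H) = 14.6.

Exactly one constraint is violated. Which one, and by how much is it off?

Distance(R, H) = 14.6 — off by 4.60.

N = (0.00, 0.00) ✓; NZ at -92.40° ✓; |NZ| = 20.40 ✓; ∠NZE = 93.60° ✓; |ZE| = 11.10 ✓; ∠ZEP = 105.9° ✓; |EP| = 26.50 ✓; ∠EPL = 74.20° ✓; |PL| = 15.10 ✓; ∠(PL, LR) = 90.00° ✓; |LR| = 17.40 ✓; ∠(LR, RH) = 90.00° ✓; |RH| = 10.00 ✗.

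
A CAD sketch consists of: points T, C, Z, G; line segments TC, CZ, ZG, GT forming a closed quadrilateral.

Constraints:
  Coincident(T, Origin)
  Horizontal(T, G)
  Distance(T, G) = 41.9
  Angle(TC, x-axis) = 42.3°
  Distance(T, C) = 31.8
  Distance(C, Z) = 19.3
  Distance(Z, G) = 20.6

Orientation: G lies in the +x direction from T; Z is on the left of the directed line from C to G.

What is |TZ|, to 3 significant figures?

47.5

Checks: |CZ| = 19.30 ✓; |ZG| = 20.60 ✓.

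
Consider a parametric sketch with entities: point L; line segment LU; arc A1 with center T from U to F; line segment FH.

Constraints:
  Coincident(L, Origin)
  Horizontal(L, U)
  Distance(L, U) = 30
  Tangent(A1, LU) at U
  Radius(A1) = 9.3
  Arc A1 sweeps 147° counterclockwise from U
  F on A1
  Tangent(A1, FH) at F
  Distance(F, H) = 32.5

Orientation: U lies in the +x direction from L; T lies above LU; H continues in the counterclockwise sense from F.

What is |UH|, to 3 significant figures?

41.3

L is at the origin; L and U share the same y with |LU| = 30.0 and U on the +x side, so U = (30.0, 0.00). A1 meets LU tangentially, so TU is at right angles to LU, so T = U + (0, 9.3) = (30.0, 9.30). On A1, U sits at bearing -90° from T; a 147° counterclockwise sweep puts F at bearing 57°, so F = T + 9.3·(cos 57°, sin 57°) = (35.1, 17.1). A1 meets FH tangentially, so TF is at right angles to FH, so FH runs along (−sin 57°, cos 57°); with |FH| = 32.5, H = (7.81, 34.8). Then |UH| = |H − U| = 41.3.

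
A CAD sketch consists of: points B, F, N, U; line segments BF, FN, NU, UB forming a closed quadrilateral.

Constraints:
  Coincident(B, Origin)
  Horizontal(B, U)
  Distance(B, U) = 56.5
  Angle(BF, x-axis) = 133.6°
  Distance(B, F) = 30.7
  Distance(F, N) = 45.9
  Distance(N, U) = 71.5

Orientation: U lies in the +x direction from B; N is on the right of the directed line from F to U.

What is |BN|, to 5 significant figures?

25.284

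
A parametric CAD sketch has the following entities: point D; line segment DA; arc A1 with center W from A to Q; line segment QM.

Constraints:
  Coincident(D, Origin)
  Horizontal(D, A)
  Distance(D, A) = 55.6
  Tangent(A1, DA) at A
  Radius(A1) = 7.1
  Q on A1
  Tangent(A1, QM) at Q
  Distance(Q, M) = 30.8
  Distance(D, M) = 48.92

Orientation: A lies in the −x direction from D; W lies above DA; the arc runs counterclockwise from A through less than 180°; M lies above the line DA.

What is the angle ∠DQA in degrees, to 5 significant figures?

142.00°

D is at the origin; DA is horizontal with |DA| = 55.6 and A on the −x side, so A = (-55.600, 0.0000). Tangency of A1 to DA means the radius WA is perpendicular to DA, so W = A + (0, 7.1) = (-55.600, 7.1000). Since WQ ⟂ QM (tangency), |WM| = √(7.1² + 30.8²) = 31.608 regardless of where Q sits on A1. So M lies on both circle(D, 48.92) and circle(W, 31.608); the above-DA intersection is M = (-36.653, 32.399). Q is the foot of the tangent from M: Q = (-49.106, 4.2293).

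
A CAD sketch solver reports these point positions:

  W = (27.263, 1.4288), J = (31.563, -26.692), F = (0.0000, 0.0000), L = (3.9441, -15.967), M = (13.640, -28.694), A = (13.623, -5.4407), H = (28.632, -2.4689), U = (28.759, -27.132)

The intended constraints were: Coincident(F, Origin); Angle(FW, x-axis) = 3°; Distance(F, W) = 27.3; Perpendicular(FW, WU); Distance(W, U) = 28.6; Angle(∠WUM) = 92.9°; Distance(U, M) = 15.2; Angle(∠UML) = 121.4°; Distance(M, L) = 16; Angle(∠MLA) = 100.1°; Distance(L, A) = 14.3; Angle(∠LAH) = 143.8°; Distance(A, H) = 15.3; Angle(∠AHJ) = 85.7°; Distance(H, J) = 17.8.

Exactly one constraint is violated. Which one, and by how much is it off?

Distance(H, J) = 17.8 — off by 6.60.

F = (0.00, 0.00) ✓; FW at 3.000° ✓; |FW| = 27.30 ✓; ∠(FW, WU) = 90.00° ✓; |WU| = 28.60 ✓; ∠WUM = 92.90° ✓; |UM| = 15.20 ✓; ∠UML = 121.4° ✓; |ML| = 16.00 ✓; ∠MLA = 100.1° ✓; |LA| = 14.30 ✓; ∠LAH = 143.8° ✓; |AH| = 15.30 ✓; ∠AHJ = 85.70° ✓; |HJ| = 24.40 ✗.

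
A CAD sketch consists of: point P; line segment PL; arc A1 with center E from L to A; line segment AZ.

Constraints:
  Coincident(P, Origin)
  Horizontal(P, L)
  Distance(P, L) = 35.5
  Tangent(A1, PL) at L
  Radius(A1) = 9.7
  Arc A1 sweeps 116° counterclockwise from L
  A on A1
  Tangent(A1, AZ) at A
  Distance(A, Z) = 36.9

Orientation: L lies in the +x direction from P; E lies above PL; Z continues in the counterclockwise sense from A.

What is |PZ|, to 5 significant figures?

54.831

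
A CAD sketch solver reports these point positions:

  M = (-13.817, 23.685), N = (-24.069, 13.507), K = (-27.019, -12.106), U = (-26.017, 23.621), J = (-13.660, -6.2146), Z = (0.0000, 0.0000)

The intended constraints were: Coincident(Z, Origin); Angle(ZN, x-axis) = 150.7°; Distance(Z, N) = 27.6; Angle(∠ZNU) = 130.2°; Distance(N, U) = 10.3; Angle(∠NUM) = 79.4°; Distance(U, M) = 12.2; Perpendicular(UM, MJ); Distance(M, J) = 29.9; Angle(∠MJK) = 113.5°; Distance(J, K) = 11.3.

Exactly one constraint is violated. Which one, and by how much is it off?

Distance(J, K) = 11.3 — off by 3.30.

Z = (0.00, 0.00) ✓; ZN at 150.7° ✓; |ZN| = 27.60 ✓; ∠ZNU = 130.2° ✓; |NU| = 10.30 ✓; ∠NUM = 79.40° ✓; |UM| = 12.20 ✓; ∠(UM, MJ) = 90.00° ✓; |MJ| = 29.90 ✓; ∠MJK = 113.5° ✓; |JK| = 14.60 ✗.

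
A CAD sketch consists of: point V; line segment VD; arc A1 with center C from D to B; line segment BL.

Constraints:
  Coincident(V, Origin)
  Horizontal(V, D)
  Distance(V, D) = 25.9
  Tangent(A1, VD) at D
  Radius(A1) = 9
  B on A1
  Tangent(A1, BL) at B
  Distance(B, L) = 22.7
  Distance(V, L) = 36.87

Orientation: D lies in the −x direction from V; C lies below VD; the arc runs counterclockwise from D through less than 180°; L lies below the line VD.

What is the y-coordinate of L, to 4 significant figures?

-32.13

V is at the origin; VD is horizontal with |VD| = 25.9 and D on the −x side, so D = (-25.90, 0.000). Since A1 is tangent to VD there, CD ⟂ VD, so C = D + (0, -9) = (-25.90, -9.000). Since CB ⟂ BL (tangency), |CL| = √(9.0² + 22.7²) = 24.42 regardless of where B sits on A1. So L lies on both circle(V, 36.87) and circle(C, 24.42); the below-VD intersection is L = (-18.08, -32.13). B is the foot of the tangent from L: B = (-32.76, -14.82).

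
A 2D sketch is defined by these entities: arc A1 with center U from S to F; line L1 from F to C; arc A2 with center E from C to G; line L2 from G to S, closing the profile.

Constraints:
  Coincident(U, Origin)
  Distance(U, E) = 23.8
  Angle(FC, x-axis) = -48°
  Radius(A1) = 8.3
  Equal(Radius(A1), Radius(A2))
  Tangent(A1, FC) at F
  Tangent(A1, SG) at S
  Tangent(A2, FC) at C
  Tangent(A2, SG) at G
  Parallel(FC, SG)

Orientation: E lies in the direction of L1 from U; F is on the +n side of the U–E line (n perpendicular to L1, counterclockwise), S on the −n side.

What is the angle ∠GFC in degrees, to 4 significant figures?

34.89°

The slot axis is L1's direction at -48.0°, so u = (cos -48.0°, sin -48.0°) = (0.6691, -0.7431) and n = (−sin -48.0°, cos -48.0°) = (0.7431, 0.6691). U is at the origin and E lies 23.8 along u from U, so E = 23.8·u = (15.93, -17.69). Tangency of A1 to both parallel lines with radius 8.3 puts F and S at U ± 8.3·n: F = (6.168, 5.554), S = (-6.168, -5.554). Equal radii place C and G the same way about E: C = E + 8.3·n = (22.09, -12.13), G = E − 8.3·n = (9.757, -23.24). Then cos ∠GFC = FG·FC / (|FG||FC|), giving 34.89°.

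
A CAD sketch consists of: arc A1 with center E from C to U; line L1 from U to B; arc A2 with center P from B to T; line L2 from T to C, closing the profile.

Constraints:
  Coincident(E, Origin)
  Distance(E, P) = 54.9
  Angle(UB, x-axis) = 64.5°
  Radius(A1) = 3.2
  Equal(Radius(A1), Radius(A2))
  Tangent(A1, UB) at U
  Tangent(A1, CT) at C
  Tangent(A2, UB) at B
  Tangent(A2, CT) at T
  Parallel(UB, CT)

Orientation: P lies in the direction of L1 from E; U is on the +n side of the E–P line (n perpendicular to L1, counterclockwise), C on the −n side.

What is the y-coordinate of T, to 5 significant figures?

48.174

The slot axis is L1's direction at 64.5°, so u = (cos 64.5°, sin 64.5°) = (0.43051, 0.90259) and n = (−sin 64.5°, cos 64.5°) = (-0.90259, 0.43051). E is at the origin and P lies 54.9 along u from E, so P = 54.9·u = (23.635, 49.552). Tangency of A1 to both parallel lines with radius 3.2 puts U and C at E ± 3.2·n: U = (-2.8883, 1.3776), C = (2.8883, -1.3776). Equal radii place B and T the same way about P: B = P + 3.2·n = (20.747, 50.930), T = P − 3.2·n = (26.523, 48.174). So T.y = 48.174.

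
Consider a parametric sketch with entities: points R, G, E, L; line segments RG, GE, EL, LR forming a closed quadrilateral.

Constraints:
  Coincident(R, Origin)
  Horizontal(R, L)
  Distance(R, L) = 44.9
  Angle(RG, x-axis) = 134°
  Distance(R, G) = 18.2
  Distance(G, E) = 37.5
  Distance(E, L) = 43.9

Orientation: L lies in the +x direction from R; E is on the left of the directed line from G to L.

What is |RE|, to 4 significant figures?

39.09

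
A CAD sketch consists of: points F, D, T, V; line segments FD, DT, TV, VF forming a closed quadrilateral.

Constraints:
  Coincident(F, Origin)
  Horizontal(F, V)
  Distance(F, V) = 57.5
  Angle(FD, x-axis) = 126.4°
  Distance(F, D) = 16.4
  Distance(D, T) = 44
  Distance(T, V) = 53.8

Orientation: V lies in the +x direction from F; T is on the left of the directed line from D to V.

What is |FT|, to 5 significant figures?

48.070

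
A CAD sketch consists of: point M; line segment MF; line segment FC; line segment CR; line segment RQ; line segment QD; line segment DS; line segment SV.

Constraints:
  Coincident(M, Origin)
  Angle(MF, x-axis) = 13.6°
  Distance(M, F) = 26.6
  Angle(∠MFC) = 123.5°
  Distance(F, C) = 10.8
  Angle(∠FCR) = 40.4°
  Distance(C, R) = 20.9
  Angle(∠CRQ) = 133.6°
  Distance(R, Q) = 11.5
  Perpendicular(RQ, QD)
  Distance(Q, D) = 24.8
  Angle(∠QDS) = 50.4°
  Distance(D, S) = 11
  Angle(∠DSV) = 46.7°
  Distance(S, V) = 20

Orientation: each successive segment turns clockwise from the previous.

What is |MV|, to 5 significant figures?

28.698

M is at the origin; MF runs at 13.6° with length 26.6, so F = (25.854, 6.2548). ∠MFC = 123.5° gives FC at -42.900° from the x-axis; with |FC| = 10.8, C = (33.766, -1.0970). ∠FCR = 40.4° gives CR at 177.50° from the x-axis; with |CR| = 20.9, R = (12.886, -0.18536). ∠CRQ = 133.6° gives RQ at 131.10° from the x-axis; with |RQ| = 11.5, Q = (5.3257, 8.4806). RQ ⟂ QD, so QD runs at 41.100°; with |QD| = 24.8, D = (24.014, 24.784). ∠QDS = 50.4° gives DS at -88.500° from the x-axis; with |DS| = 11.0, S = (24.302, 13.787). ∠DSV = 46.7° gives SV at 138.20° from the x-axis; with |SV| = 20.0, V = (9.3925, 27.118). Then |MV| = |V − M| = 28.698.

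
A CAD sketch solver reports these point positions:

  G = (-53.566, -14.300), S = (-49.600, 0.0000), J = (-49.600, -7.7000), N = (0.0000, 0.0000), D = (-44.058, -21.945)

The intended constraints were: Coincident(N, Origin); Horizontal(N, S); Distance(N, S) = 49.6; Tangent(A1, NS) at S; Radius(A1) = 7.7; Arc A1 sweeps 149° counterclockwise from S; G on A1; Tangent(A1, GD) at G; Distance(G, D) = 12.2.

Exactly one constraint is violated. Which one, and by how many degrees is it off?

Tangent(A1, GD) at G — off by 7.80°.

N = (0.00, 0.00) ✓; N.y = 0.00, S.y = 0.00 ✓; |NS| = 49.60 ✓; ∠(JS, SN) = 90.00° ✓; |JS| = 7.700 ✓; bearing(J→G) − bearing(J→S) = 149.0° ✓; |JG| = 7.700 ✓; ∠(JG, GD) = 97.80° ✗; |GD| = 12.20 ✓.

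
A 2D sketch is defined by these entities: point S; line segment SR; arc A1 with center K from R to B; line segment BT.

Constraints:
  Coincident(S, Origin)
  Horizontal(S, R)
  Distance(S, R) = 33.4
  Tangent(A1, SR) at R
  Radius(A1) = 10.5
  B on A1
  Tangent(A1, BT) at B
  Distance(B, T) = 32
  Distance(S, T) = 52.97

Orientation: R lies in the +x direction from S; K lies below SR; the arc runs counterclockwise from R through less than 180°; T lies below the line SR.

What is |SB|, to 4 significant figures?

26.33

Checks: ∠(KR, RS) = 90.00° ✓; |KB| = 10.50 ✓; ∠(KB, BT) = 90.00° ✓; |BT| = 32.00 ✓; |ST| = 52.97 ✓.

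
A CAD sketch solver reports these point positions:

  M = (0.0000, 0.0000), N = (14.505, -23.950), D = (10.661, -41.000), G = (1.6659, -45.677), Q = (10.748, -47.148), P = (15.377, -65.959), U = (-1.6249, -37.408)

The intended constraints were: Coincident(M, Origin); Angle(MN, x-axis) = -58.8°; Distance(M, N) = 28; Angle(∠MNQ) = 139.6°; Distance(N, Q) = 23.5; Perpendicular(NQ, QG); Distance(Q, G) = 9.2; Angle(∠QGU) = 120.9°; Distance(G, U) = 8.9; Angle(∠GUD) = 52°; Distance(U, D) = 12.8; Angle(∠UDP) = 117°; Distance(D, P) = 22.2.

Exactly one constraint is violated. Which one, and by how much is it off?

Distance(D, P) = 22.2 — off by 3.20.

M = (0.00, 0.00) ✓; MN at -58.80° ✓; |MN| = 28.00 ✓; ∠MNQ = 139.6° ✓; |NQ| = 23.50 ✓; ∠(NQ, QG) = 90.00° ✓; |QG| = 9.200 ✓; ∠QGU = 120.9° ✓; |GU| = 8.900 ✓; ∠GUD = 52.00° ✓; |UD| = 12.80 ✓; ∠UDP = 117.0° ✓; |DP| = 25.40 ✗.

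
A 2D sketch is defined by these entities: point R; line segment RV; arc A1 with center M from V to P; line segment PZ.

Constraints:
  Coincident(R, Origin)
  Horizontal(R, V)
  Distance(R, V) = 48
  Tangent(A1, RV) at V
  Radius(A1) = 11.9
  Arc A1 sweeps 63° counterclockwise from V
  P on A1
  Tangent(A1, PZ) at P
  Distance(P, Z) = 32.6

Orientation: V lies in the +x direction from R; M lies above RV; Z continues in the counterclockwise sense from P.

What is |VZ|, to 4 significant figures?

43.69

On A1, V sits at bearing -90° from M; a 63° counterclockwise sweep puts P at bearing -27°, so P = M + 11.9·(cos -27°, sin -27°) = (58.60, 6.498). A1 meets PZ tangentially, so MP is at right angles to PZ, so PZ runs along (−sin -27°, cos -27°); with |PZ| = 32.6, Z = (73.40, 35.54). Then |VZ| = |Z − V| = 43.69.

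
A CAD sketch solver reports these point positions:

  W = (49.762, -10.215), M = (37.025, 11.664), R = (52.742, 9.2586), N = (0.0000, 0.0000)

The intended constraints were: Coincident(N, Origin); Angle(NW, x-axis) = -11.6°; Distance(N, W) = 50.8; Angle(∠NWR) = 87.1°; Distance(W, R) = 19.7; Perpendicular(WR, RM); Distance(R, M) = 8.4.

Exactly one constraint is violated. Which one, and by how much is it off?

Distance(R, M) = 8.4 — off by 7.50.

N = (0.00, 0.00) ✓; NW at -11.60° ✓; |NW| = 50.80 ✓; ∠NWR = 87.10° ✓; |WR| = 19.70 ✓; ∠(WR, RM) = 90.00° ✓; |RM| = 15.90 ✗.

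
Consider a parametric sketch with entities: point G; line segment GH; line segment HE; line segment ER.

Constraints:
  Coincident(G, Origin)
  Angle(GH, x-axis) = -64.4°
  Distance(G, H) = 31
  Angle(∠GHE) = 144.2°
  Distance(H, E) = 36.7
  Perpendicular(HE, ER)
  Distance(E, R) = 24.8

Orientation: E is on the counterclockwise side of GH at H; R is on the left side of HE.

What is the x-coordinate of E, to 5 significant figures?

45.617

G is at the origin; GH runs at -64.4° with length 31.0, so H = 31.0·(cos -64.4°, sin -64.4°) = (13.395, -27.957). ∠GHE = 144.2°, so HE runs at -64.4° + (180° − 144.2°) = -28.600° from the x-axis; with |HE| = 36.7, E = H + 36.7·(cos -28.600°, sin -28.600°) = (45.617, -45.525). So E.x = 45.617.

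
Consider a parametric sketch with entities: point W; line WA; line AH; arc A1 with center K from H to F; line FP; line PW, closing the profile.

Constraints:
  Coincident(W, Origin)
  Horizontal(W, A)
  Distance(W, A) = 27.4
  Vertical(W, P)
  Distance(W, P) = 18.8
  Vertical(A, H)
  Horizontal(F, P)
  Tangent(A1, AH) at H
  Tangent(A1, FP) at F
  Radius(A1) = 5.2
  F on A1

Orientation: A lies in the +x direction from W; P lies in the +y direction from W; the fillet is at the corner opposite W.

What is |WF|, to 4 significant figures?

29.09

W is at the origin; WA is horizontal with |WA| = 27.4 and A on the +x side, so A = (27.40, 0.000). WP is vertical with |WP| = 18.8 and P on the +y side, so P = (0.000, 18.80). The virtual corner opposite W is at (27.40, 18.80). The tangent condition forces KH to be normal to AH and A1 meets FP tangentially, so KF is at right angles to FP, with radius 5.2, so the center K sits 5.2 in from both sides at K = (22.20, 13.60). That places the tangent points at H = (27.40, 13.60) on AH and F = (22.20, 18.80) on FP. Then |WF| = |F − W| = 29.09.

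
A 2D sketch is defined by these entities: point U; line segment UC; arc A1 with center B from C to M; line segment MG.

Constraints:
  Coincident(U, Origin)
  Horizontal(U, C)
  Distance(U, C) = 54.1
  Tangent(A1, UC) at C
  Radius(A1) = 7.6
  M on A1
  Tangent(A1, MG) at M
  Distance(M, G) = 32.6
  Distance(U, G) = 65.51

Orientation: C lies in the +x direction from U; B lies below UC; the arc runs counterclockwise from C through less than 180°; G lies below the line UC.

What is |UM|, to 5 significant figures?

47.374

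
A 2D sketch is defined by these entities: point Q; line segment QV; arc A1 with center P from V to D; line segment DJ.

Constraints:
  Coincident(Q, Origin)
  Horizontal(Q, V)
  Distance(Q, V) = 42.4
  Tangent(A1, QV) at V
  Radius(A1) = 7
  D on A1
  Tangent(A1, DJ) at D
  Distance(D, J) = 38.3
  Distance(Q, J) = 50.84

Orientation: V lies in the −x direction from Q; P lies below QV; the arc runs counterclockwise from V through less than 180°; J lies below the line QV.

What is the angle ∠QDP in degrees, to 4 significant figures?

20.53°

Checks: |QV| = 42.40 ✓; |PD| = 7.000 ✓; ∠(PD, DJ) = 90.00° ✓; |DJ| = 38.30 ✓; |QJ| = 50.84 ✓.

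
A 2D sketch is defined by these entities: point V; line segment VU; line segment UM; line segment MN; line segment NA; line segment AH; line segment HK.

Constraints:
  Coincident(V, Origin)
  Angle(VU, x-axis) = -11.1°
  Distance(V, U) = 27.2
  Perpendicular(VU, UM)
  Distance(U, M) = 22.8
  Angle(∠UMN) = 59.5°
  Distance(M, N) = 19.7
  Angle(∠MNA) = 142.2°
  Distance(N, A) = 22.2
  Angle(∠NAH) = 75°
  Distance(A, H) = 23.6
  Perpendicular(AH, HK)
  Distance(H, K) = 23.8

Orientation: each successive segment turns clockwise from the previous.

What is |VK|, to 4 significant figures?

31.11

∠NAH = 75.0° gives AH at -4.400° from the x-axis; with |AH| = 23.6, H = (27.02, 5.480). The perpendicularity gives HK at right angles to AH, so HK runs at -94.40°; with |HK| = 23.8, K = (25.19, -18.25). Then |VK| = |K − V| = 31.11.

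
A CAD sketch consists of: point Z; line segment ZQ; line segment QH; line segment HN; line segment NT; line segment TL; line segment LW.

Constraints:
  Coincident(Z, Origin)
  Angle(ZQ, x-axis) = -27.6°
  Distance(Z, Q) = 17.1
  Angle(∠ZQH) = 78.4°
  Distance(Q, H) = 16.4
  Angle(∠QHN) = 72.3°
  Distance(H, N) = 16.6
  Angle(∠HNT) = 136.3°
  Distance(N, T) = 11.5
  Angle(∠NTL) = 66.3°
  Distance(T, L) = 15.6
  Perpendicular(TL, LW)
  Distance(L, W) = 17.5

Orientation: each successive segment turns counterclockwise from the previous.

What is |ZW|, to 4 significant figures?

18.69

Z is at the origin; ZQ runs at -27.6° with length 17.1, so Q = (15.15, -7.922). ∠ZQH = 78.4° gives QH at 74.00° from the x-axis; with |QH| = 16.4, H = (19.67, 7.842). ∠QHN = 72.3° gives HN at -178.3° from the x-axis; with |HN| = 16.6, N = (3.082, 7.350). ∠HNT = 136.3° gives NT at -134.6° from the x-axis; with |NT| = 11.5, T = (-4.993, -0.8384). ∠NTL = 66.3° gives TL at -20.90° from the x-axis; with |TL| = 15.6, L = (9.581, -6.404). The perpendicularity gives LW at right angles to TL, so LW runs at 69.10°; with |LW| = 17.5, W = (15.82, 9.945). Then |ZW| = |W − Z| = 18.69.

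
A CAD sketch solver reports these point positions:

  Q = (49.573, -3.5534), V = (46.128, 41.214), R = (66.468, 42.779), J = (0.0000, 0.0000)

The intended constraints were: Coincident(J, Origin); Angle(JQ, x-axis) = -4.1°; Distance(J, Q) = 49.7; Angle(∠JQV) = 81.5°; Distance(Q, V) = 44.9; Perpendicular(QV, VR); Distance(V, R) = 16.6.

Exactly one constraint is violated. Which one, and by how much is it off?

Distance(V, R) = 16.6 — off by 3.80.

J = (0.00, 0.00) ✓; JQ at -4.100° ✓; |JQ| = 49.70 ✓; ∠JQV = 81.50° ✓; |QV| = 44.90 ✓; ∠(QV, VR) = 90.00° ✓; |VR| = 20.40 ✗.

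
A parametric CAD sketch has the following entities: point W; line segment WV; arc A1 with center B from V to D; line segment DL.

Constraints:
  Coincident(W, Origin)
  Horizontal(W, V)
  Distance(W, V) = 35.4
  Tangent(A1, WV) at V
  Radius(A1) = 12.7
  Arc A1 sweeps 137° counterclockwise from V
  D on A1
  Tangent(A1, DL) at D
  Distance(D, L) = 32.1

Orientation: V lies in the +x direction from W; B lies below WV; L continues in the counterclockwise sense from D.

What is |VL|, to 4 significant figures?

46.31

W is at the origin; WV is horizontal with |WV| = 35.4 and V on the +x side, so V = (35.40, 0.000). The tangent condition forces BV to be normal to WV, so B = V + (0, -12.7) = (35.40, -12.70). On A1, V sits at bearing 90° from B; a 137° counterclockwise sweep puts D at bearing 227°, so D = B + 12.7·(cos 227°, sin 227°) = (26.74, -21.99). Since A1 is tangent to DL there, BD ⟂ DL, so DL runs along (−sin 227°, cos 227°); with |DL| = 32.1, L = (50.22, -43.88). Then |VL| = |L − V| = 46.31.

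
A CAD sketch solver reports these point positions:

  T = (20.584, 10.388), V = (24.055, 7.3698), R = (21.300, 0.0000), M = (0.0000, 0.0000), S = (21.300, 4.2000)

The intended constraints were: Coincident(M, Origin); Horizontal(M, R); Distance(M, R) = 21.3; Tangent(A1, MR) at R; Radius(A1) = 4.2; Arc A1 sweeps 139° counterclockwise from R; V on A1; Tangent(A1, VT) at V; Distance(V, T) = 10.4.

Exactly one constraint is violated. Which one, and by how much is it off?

Distance(V, T) = 10.4 — off by 5.80.

M = (0.00, 0.00) ✓; M.y = 0.00, R.y = 0.00 ✓; |MR| = 21.30 ✓; ∠(SR, RM) = 90.00° ✓; |SR| = 4.200 ✓; bearing(S→V) − bearing(S→R) = 139.0° ✓; |SV| = 4.200 ✓; ∠(SV, VT) = 90.01° ✓; |VT| = 4.600 ✗.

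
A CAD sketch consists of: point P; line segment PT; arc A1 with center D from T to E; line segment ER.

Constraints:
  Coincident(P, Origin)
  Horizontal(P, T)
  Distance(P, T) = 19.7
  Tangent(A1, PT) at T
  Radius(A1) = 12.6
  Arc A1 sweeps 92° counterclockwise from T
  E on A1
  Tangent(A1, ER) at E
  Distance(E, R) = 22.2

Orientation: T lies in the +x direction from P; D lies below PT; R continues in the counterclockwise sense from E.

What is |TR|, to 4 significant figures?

37.16

P is at the origin; P and T share the same y with |PT| = 19.7 and T on the +x side, so T = (19.70, 0.000). A1 meets PT tangentially, so DT is at right angles to PT, so D = T + (0, -12.6) = (19.70, -12.60). On A1, T sits at bearing 90° from D; a 92° counterclockwise sweep puts E at bearing 182°, so E = D + 12.6·(cos 182°, sin 182°) = (7.108, -13.04). Tangency of A1 to ER means the radius DE is perpendicular to ER, so ER runs along (−sin 182°, cos 182°); with |ER| = 22.2, R = (7.882, -35.23). Then |TR| = |R − T| = 37.16.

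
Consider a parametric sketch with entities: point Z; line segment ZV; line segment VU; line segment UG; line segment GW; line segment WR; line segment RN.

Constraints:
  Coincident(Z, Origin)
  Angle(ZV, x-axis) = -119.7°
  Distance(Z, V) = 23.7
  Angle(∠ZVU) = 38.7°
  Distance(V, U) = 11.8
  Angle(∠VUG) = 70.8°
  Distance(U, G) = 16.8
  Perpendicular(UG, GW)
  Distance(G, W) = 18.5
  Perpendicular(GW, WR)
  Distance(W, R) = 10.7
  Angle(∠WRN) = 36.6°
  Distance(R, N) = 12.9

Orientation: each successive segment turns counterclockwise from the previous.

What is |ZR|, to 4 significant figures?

30.24

Z is at the origin; ZV runs at -119.7° with length 23.7, so V = (-11.74, -20.59). ∠ZVU = 38.7° gives VU at 21.60° from the x-axis; with |VU| = 11.8, U = (-0.7710, -16.24). ∠VUG = 70.8° gives UG at 130.8° from the x-axis; with |UG| = 16.8, G = (-11.75, -3.525). The perpendicularity gives GW at right angles to UG, so GW runs at -139.2°; with |GW| = 18.5, W = (-25.75, -15.61). GW is perpendicular to WR, so WR runs at -49.20°; with |WR| = 10.7, R = (-18.76, -23.71). Then |ZR| = |R − Z| = 30.24.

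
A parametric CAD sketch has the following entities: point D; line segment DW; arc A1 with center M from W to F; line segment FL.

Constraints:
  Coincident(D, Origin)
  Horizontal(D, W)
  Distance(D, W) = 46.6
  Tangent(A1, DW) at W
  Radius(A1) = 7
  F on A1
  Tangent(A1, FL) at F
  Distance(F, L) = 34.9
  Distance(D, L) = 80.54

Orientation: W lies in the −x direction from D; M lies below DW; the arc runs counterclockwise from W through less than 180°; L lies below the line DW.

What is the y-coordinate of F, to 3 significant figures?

-2.18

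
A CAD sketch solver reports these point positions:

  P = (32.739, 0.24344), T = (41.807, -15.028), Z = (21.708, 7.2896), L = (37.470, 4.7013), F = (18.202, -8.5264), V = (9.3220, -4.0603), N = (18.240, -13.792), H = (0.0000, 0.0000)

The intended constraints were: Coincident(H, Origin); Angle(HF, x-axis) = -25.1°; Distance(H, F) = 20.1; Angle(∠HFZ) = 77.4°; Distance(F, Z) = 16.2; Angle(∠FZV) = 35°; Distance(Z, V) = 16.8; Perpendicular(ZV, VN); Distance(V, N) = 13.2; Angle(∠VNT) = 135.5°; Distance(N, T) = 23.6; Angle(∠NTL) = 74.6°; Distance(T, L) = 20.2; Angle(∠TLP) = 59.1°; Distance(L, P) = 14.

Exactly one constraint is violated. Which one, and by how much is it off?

Distance(L, P) = 14 — off by 7.50.

H = (0.00, 0.00) ✓; HF at -25.10° ✓; |HF| = 20.10 ✓; ∠HFZ = 77.40° ✓; |FZ| = 16.20 ✓; ∠FZV = 35.00° ✓; |ZV| = 16.80 ✓; ∠(ZV, VN) = 90.00° ✓; |VN| = 13.20 ✓; ∠VNT = 135.5° ✓; |NT| = 23.60 ✓; ∠NTL = 74.60° ✓; |TL| = 20.20 ✓; ∠TLP = 59.10° ✓; |LP| = 6.500 ✗.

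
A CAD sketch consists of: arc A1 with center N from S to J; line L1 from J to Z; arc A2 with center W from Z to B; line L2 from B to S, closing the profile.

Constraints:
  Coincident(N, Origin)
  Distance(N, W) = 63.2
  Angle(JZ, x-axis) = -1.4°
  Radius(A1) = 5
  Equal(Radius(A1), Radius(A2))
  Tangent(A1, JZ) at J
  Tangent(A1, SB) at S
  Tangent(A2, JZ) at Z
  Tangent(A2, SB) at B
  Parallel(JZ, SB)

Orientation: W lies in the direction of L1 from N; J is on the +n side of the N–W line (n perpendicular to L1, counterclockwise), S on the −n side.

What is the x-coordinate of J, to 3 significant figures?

0.122

The slot axis is L1's direction at -1.4°, so u = (cos -1.4°, sin -1.4°) = (1.00, -0.0244) and n = (−sin -1.4°, cos -1.4°) = (0.0244, 1.00). N is at the origin and W lies 63.2 along u from N, so W = 63.2·u = (63.2, -1.54). Tangency of A1 to both parallel lines with radius 5.0 puts J and S at N ± 5.0·n: J = (0.122, 5.00), S = (-0.122, -5.00). So J.x = 0.122.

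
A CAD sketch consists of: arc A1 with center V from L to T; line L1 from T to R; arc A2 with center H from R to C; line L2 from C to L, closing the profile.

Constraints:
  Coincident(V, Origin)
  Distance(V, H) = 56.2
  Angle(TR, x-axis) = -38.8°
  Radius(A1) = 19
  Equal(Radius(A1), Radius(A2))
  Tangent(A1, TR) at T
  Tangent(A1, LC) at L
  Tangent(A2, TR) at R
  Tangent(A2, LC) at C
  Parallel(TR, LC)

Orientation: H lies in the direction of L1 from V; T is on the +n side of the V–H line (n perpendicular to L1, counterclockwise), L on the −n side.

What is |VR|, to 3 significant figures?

59.3

The slot axis is L1's direction at -38.8°, so u = (cos -38.8°, sin -38.8°) = (0.779, -0.627) and n = (−sin -38.8°, cos -38.8°) = (0.627, 0.779). V is at the origin and H lies 56.2 along u from V, so H = 56.2·u = (43.8, -35.2). Tangency of A1 to both parallel lines with radius 19.0 puts T and L at V ± 19.0·n: T = (11.9, 14.8), L = (-11.9, -14.8). Equal radii place R and C the same way about H: R = H + 19.0·n = (55.7, -20.4), C = H − 19.0·n = (31.9, -50.0). Then |VR| = |R − V| = 59.3.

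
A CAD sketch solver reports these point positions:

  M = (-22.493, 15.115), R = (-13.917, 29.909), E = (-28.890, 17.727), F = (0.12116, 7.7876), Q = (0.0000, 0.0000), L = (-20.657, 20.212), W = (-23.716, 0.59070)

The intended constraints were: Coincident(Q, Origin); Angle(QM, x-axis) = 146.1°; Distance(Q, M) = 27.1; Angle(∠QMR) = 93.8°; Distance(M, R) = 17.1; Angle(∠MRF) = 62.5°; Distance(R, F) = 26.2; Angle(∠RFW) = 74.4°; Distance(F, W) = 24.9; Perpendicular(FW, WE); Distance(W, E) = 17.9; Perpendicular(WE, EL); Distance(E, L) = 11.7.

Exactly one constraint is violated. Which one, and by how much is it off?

Distance(E, L) = 11.7 — off by 3.10.

Q = (0.00, 0.00) ✓; QM at 146.1° ✓; |QM| = 27.10 ✓; ∠QMR = 93.80° ✓; |MR| = 17.10 ✓; ∠MRF = 62.50° ✓; |RF| = 26.20 ✓; ∠RFW = 74.40° ✓; |FW| = 24.90 ✓; ∠(FW, WE) = 90.00° ✓; |WE| = 17.90 ✓; ∠(WE, EL) = 90.01° ✓; |EL| = 8.600 ✗.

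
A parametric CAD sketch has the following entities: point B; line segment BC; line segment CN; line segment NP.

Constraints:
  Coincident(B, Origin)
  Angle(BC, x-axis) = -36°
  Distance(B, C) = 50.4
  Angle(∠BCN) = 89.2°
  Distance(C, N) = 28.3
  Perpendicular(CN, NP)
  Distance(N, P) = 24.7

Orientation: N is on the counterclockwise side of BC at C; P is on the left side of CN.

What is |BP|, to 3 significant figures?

37.7

∠BCN = 89.2°, so CN runs at -36.0° + (180° − 89.2°) = 54.8° from the x-axis; with |CN| = 28.3, N = C + 28.3·(cos 54.8°, sin 54.8°) = (57.1, -6.50). The perpendicularity gives NP at right angles to CN; with |NP| = 24.7 on the left of CN, P = N + 24.7·(-0.817, 0.576) = (36.9, 7.74). Then |BP| = |P − B| = 37.7.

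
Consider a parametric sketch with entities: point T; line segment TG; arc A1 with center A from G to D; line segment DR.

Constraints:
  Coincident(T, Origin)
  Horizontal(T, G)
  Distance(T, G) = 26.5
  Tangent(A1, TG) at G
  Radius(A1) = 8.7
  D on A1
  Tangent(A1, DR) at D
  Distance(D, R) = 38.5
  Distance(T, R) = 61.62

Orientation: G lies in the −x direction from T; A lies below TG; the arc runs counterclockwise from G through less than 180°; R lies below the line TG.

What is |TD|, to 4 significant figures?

35.76

Checks: |TG| = 26.50 ✓; |AG| = 8.700 ✓; |AD| = 8.700 ✓; ∠(AD, DR) = 90.00° ✓; |DR| = 38.50 ✓; |TR| = 61.62 ✓.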